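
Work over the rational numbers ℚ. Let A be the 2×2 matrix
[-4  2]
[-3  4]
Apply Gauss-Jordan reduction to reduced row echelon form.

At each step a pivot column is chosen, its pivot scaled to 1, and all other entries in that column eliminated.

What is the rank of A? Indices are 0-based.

[1] R0 /= -4  ⇒  (1, -1/2)
     R1 -= -3·R0  ⇒  (0, 5/2)
[2] R1 /= 5/2  ⇒  (0, 1)
     R0 -= -1/2·R1  ⇒  (1, 0)

rank = 2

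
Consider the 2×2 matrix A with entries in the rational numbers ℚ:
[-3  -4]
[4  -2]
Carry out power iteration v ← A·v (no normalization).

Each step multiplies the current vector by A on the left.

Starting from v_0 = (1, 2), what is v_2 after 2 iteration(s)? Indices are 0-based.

v_0 = (1, 2).
v_1 = A·v_0 = (-11, 0).
v_2 = A·v_1 = (33, -44).

v_2 = (33, -44)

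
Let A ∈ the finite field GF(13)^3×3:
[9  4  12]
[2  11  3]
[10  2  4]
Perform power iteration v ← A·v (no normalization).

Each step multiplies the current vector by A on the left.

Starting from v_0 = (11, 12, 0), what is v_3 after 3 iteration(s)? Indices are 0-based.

v_3 = (0, 0, 2)

v_0 = (11, 12, 0).
v_1 = A·v_0 = (4, 11, 4).
v_2 = A·v_1 = (11, 11, 0).
v_3 = A·v_2 = (0, 0, 2).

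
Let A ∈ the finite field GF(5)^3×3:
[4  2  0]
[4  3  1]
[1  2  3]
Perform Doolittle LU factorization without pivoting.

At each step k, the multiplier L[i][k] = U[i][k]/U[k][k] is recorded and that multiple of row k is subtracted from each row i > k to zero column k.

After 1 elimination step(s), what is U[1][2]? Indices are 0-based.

k=0: U[0][0]=4
  eliminate (1,0): mult=1, new row 1: (0, 1, 1); set L[1][0]=1
  eliminate (2,0): mult=4, new row 2: (0, 4, 3); set L[2][0]=4

U[1][2] = 1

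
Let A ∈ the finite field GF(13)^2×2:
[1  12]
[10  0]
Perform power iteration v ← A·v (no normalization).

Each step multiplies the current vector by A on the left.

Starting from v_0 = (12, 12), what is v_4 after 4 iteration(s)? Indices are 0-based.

v_4 = (1, 9)

v_0 = (12, 12).
v_1 = A·v_0 = (0, 3).
v_2 = A·v_1 = (10, 0).
v_3 = A·v_2 = (10, 9).
v_4 = A·v_3 = (1, 9).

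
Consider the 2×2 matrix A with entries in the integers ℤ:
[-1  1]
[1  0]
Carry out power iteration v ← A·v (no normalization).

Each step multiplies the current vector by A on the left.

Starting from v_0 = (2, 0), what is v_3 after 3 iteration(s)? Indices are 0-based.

v_3 = (-6, 4)

v_0 = (2, 0).
v_1 = A·v_0 = (-2, 2).
v_2 = A·v_1 = (4, -2).
v_3 = A·v_2 = (-6, 4).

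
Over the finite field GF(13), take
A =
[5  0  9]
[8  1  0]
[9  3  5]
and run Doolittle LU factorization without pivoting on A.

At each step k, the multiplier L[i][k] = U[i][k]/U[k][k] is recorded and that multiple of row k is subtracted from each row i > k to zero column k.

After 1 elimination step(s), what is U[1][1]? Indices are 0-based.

[col 0] pivot 5
  R1 -= 12*R0 → (0, 1, 9)  (L[1][0] := 12)
  R2 -= 7*R0 → (0, 3, 7)  (L[2][0] := 7)

U[1][1] = 1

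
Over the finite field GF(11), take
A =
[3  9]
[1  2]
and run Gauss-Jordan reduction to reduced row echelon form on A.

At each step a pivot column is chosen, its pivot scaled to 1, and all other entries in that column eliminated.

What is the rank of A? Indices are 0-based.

pivot(0,0)=3: scale R0 → (1, 3)
  clear (1,0): R1 −= (1)R0 → (0, 10)
pivot(1,1)=10: scale R1 → (0, 1)
  clear (0,1): R0 −= (3)R1 → (1, 0)

rank = 2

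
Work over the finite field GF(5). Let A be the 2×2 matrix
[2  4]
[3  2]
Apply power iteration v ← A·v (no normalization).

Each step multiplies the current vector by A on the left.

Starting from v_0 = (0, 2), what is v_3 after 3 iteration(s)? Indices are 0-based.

v_0 = (0, 2).
v_1 = A·v_0 = (3, 4).
v_2 = A·v_1 = (2, 2).
v_3 = A·v_2 = (2, 0).

v_3 = (2, 0)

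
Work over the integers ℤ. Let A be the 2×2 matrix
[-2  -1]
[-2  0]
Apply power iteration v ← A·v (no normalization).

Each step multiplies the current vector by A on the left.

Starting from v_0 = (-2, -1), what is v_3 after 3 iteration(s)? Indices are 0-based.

v_3 = (38, 28)

v_0 = (-2, -1).
v_1 = A·v_0 = (5, 4).
v_2 = A·v_1 = (-14, -10).
v_3 = A·v_2 = (38, 28).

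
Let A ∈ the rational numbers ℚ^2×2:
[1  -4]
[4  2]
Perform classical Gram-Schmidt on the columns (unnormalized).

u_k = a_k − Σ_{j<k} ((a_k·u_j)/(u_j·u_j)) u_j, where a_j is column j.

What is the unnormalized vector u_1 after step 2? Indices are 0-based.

u_1 = (-72/17, 18/17)

Step 1: u_0 = a_0 = (1, 4).
Step 2: u_1 = a_1 − (4/17)·u_0 = (-72/17, 18/17).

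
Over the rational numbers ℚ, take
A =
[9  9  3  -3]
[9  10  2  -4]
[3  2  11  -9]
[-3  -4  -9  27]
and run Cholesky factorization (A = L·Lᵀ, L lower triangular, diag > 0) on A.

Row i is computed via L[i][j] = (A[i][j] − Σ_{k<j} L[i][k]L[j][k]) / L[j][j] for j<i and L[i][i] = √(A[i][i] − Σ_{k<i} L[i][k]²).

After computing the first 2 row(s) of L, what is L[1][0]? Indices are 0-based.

Step 1: L[0][0] = √(9) = 3.
  L[1][0] = (9) / L[0][0] = 3.
Step 2: L[1][1] = √(1) = 1.

L[1][0] = 3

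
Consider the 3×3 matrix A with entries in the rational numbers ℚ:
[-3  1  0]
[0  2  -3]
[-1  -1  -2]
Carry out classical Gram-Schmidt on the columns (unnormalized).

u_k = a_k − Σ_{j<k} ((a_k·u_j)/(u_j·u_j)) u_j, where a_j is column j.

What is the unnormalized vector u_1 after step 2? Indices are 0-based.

Step 1: u_0 = a_0 = (-3, 0, -1).
Step 2: u_1 = a_1 − (-1/5)·u_0 = (2/5, 2, -6/5).

u_1 = (2/5, 2, -6/5)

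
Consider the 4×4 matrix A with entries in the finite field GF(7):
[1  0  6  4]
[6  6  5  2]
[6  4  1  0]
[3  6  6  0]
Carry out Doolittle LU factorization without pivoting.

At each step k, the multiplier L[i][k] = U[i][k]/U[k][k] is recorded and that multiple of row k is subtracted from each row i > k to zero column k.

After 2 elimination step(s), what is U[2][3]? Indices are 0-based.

U[2][3] = 0

Step 1: pivot at (0,0) is 1.
  row1 ← row1 − (6)·row0  ⇒  L[1][0]=6, U row1=(0, 6, 4, 6)
  row2 ← row2 − (6)·row0  ⇒  L[2][0]=6, U row2=(0, 4, 0, 4)
  row3 ← row3 − (3)·row0  ⇒  L[3][0]=3, U row3=(0, 6, 2, 2)
Step 2: pivot at (1,1) is 6.
  row2 ← row2 − (3)·row1  ⇒  L[2][1]=3, U row2=(0, 0, 2, 0)
  row3 ← row3 − (1)·row1  ⇒  L[3][1]=1, U row3=(0, 0, 5, 3)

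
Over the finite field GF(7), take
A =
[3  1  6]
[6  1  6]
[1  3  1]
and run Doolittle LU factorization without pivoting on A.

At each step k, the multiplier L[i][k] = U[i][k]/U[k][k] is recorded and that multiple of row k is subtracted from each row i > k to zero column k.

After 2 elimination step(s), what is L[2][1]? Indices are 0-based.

k=0: U[0][0]=3
  eliminate (1,0): mult=2, new row 1: (0, 6, 1); set L[1][0]=2
  eliminate (2,0): mult=5, new row 2: (0, 5, 6); set L[2][0]=5
k=1: U[1][1]=6
  eliminate (2,1): mult=2, new row 2: (0, 0, 4); set L[2][1]=2

L[2][1] = 2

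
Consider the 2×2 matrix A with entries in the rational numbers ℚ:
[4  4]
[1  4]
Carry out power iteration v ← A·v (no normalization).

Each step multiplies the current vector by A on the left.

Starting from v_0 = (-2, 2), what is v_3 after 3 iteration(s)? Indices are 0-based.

v_0 = (-2, 2).
v_1 = A·v_0 = (0, 6).
v_2 = A·v_1 = (24, 24).
v_3 = A·v_2 = (192, 120).

v_3 = (192, 120)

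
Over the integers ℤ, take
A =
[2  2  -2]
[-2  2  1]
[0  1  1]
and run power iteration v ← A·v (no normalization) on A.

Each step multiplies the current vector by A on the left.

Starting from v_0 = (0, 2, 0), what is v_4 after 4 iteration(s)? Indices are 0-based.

v_4 = (-12, -52, -6)

v_0 = (0, 2, 0).
v_1 = A·v_0 = (4, 4, 2).
v_2 = A·v_1 = (12, 2, 6).
v_3 = A·v_2 = (16, -14, 8).
v_4 = A·v_3 = (-12, -52, -6).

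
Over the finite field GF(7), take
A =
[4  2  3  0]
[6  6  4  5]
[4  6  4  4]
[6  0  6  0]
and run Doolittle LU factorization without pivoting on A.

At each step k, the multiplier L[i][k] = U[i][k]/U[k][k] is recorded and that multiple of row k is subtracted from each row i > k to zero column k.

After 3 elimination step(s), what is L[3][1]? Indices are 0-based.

[col 0] pivot 4
  R1 -= 5*R0 → (0, 3, 3, 5)  (L[1][0] := 5)
  R2 -= 1*R0 → (0, 4, 1, 4)  (L[2][0] := 1)
  R3 -= 5*R0 → (0, 4, 5, 0)  (L[3][0] := 5)
[col 1] pivot 3
  R2 -= 6*R1 → (0, 0, 4, 2)  (L[2][1] := 6)
  R3 -= 6*R1 → (0, 0, 1, 5)  (L[3][1] := 6)
[col 2] pivot 4
  R3 -= 2*R2 → (0, 0, 0, 1)  (L[3][2] := 2)

L[3][1] = 6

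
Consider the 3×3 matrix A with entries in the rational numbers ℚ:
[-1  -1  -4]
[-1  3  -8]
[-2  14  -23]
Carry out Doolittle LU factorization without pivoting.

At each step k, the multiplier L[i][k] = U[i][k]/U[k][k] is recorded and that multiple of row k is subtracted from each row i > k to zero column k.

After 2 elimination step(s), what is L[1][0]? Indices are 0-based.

L[1][0] = 1

k=0: U[0][0]=-1
  eliminate (1,0): mult=1, new row 1: (0, 4, -4); set L[1][0]=1
  eliminate (2,0): mult=2, new row 2: (0, 16, -15); set L[2][0]=2
k=1: U[1][1]=4
  eliminate (2,1): mult=4, new row 2: (0, 0, 1); set L[2][1]=4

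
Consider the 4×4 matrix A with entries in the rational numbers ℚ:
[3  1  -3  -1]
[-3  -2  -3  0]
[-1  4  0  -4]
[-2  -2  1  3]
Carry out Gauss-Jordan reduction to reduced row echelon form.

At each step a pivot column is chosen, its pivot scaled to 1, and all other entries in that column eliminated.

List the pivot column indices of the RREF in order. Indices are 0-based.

pivot columns: 0, 1, 2, 3

pivot(0,0)=3: scale R0 → (1, 1/3, -1, -1/3)
  clear (1,0): R1 −= (-3)R0 → (0, -1, -6, -1)
  clear (2,0): R2 −= (-1)R0 → (0, 13/3, -1, -13/3)
  clear (3,0): R3 −= (-2)R0 → (0, -4/3, -1, 7/3)
pivot(1,1)=-1: scale R1 → (0, 1, 6, 1)
  clear (0,1): R0 −= (1/3)R1 → (1, 0, -3, -2/3)
  clear (2,1): R2 −= (13/3)R1 → (0, 0, -27, -26/3)
  clear (3,1): R3 −= (-4/3)R1 → (0, 0, 7, 11/3)
pivot(2,2)=-27: scale R2 → (0, 0, 1, 26/81)
  clear (0,2): R0 −= (-3)R2 → (1, 0, 0, 8/27)
  clear (1,2): R1 −= (6)R2 → (0, 1, 0, -25/27)
  clear (3,2): R3 −= (7)R2 → (0, 0, 0, 115/81)
pivot(3,3)=115/81: scale R3 → (0, 0, 0, 1)
  clear (0,3): R0 −= (8/27)R3 → (1, 0, 0, 0)
  clear (1,3): R1 −= (-25/27)R3 → (0, 1, 0, 0)
  clear (2,3): R2 −= (26/81)R3 → (0, 0, 1, 0)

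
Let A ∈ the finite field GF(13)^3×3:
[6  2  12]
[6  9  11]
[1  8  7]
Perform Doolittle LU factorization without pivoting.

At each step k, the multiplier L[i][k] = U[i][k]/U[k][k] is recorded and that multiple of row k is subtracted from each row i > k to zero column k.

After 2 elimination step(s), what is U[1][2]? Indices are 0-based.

k=0: U[0][0]=6
  eliminate (1,0): mult=1, new row 1: (0, 7, 12); set L[1][0]=1
  eliminate (2,0): mult=11, new row 2: (0, 12, 5); set L[2][0]=11
k=1: U[1][1]=7
  eliminate (2,1): mult=11, new row 2: (0, 0, 3); set L[2][1]=11

U[1][2] = 12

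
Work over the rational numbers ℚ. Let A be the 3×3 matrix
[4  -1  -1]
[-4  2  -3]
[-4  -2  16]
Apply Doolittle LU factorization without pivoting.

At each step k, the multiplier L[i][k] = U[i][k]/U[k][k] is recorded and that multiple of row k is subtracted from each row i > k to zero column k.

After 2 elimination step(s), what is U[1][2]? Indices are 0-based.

U[1][2] = -4

k=0: U[0][0]=4
  eliminate (1,0): mult=-1, new row 1: (0, 1, -4); set L[1][0]=-1
  eliminate (2,0): mult=-1, new row 2: (0, -3, 15); set L[2][0]=-1
k=1: U[1][1]=1
  eliminate (2,1): mult=-3, new row 2: (0, 0, 3); set L[2][1]=-3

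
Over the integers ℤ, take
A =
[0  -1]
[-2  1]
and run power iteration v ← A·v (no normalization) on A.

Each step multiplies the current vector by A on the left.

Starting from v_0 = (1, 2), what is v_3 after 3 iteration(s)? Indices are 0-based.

v_0 = (1, 2).
v_1 = A·v_0 = (-2, 0).
v_2 = A·v_1 = (0, 4).
v_3 = A·v_2 = (-4, 4).

v_3 = (-4, 4)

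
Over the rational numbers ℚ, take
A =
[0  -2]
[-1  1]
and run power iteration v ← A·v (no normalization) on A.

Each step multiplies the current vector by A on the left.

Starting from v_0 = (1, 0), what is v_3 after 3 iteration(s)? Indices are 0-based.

v_0 = (1, 0).
v_1 = A·v_0 = (0, -1).
v_2 = A·v_1 = (2, -1).
v_3 = A·v_2 = (2, -3).

v_3 = (2, -3)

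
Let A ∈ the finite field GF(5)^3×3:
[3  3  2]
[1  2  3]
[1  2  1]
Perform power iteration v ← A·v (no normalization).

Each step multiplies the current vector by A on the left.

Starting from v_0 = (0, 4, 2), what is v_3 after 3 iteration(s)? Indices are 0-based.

v_0 = (0, 4, 2).
v_1 = A·v_0 = (1, 4, 0).
v_2 = A·v_1 = (0, 4, 4).
v_3 = A·v_2 = (0, 0, 2).

v_3 = (0, 0, 2)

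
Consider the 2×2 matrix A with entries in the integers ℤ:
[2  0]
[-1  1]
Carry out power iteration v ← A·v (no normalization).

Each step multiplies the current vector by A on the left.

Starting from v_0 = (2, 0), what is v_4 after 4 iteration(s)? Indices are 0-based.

v_0 = (2, 0).
v_1 = A·v_0 = (4, -2).
v_2 = A·v_1 = (8, -6).
v_3 = A·v_2 = (16, -14).
v_4 = A·v_3 = (32, -30).

v_4 = (32, -30)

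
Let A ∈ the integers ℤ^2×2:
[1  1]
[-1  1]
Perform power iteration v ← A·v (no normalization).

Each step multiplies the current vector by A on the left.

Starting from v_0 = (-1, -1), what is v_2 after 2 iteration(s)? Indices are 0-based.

v_2 = (-2, 2)

v_0 = (-1, -1).
v_1 = A·v_0 = (-2, 0).
v_2 = A·v_1 = (-2, 2).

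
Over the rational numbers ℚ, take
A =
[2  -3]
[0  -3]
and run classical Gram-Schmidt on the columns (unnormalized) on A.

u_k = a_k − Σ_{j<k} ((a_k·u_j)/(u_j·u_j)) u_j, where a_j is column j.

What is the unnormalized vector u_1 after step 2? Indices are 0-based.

Step 1: u_0 = a_0 = (2, 0).
Step 2: u_1 = a_1 − (-3/2)·u_0 = (0, -3).

u_1 = (0, -3)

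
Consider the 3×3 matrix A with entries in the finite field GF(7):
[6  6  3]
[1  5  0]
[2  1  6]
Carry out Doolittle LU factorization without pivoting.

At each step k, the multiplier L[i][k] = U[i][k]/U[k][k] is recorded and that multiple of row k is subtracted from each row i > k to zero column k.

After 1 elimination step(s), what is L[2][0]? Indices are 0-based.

k=0: U[0][0]=6
  eliminate (1,0): mult=6, new row 1: (0, 4, 3); set L[1][0]=6
  eliminate (2,0): mult=5, new row 2: (0, 6, 5); set L[2][0]=5

L[2][0] = 5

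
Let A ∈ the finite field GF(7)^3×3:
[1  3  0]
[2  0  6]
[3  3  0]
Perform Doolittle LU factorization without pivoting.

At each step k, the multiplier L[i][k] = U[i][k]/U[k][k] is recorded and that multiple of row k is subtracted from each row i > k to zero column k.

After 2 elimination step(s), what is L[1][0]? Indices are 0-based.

[col 0] pivot 1
  R1 -= 2*R0 → (0, 1, 6)  (L[1][0] := 2)
  R2 -= 3*R0 → (0, 1, 0)  (L[2][0] := 3)
[col 1] pivot 1
  R2 -= 1*R1 → (0, 0, 1)  (L[2][1] := 1)

L[1][0] = 2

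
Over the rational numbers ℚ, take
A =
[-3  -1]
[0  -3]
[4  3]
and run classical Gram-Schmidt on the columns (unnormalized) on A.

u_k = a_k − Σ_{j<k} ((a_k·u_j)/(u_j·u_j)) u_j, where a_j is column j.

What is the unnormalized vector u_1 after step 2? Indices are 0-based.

Step 1: u_0 = a_0 = (-3, 0, 4).
Step 2: u_1 = a_1 − (3/5)·u_0 = (4/5, -3, 3/5).

u_1 = (4/5, -3, 3/5)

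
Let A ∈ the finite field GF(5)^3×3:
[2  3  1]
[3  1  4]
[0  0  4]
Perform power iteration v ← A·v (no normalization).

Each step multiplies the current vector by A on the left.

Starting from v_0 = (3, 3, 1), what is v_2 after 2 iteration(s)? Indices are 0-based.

v_2 = (4, 0, 1)

v_0 = (3, 3, 1).
v_1 = A·v_0 = (1, 1, 4).
v_2 = A·v_1 = (4, 0, 1).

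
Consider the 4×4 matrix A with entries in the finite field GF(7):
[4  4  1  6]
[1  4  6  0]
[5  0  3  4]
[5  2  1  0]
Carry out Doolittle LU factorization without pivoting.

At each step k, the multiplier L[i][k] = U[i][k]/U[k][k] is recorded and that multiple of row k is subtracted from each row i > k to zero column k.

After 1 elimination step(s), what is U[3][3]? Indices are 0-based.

U[3][3] = 3

k=0: U[0][0]=4
  eliminate (1,0): mult=2, new row 1: (0, 3, 4, 2); set L[1][0]=2
  eliminate (2,0): mult=3, new row 2: (0, 2, 0, 0); set L[2][0]=3
  eliminate (3,0): mult=3, new row 3: (0, 4, 5, 3); set L[3][0]=3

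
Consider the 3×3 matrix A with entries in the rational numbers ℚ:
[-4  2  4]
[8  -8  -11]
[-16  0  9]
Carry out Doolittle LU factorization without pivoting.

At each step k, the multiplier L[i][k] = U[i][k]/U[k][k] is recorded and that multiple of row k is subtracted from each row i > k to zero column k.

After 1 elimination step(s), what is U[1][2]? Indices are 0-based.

k=0: U[0][0]=-4
  eliminate (1,0): mult=-2, new row 1: (0, -4, -3); set L[1][0]=-2
  eliminate (2,0): mult=4, new row 2: (0, -8, -7); set L[2][0]=4

U[1][2] = -3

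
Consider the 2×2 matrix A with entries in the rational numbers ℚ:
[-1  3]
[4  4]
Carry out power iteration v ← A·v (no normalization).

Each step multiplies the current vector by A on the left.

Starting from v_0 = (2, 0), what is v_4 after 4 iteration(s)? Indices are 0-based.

v_4 = (554, 984)

v_0 = (2, 0).
v_1 = A·v_0 = (-2, 8).
v_2 = A·v_1 = (26, 24).
v_3 = A·v_2 = (46, 200).
v_4 = A·v_3 = (554, 984).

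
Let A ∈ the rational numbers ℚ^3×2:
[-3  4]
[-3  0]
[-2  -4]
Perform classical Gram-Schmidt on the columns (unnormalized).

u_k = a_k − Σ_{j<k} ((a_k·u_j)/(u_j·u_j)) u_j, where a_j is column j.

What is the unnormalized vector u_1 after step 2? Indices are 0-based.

u_1 = (38/11, -6/11, -48/11)

Step 1: u_0 = a_0 = (-3, -3, -2).
Step 2: u_1 = a_1 − (-2/11)·u_0 = (38/11, -6/11, -48/11).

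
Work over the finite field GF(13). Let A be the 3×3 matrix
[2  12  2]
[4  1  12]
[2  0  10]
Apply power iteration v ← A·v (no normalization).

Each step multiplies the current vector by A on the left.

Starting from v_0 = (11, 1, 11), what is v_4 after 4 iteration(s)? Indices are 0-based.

v_0 = (11, 1, 11).
v_1 = A·v_0 = (4, 8, 2).
v_2 = A·v_1 = (4, 9, 2).
v_3 = A·v_2 = (3, 10, 2).
v_4 = A·v_3 = (0, 7, 0).

v_4 = (0, 7, 0)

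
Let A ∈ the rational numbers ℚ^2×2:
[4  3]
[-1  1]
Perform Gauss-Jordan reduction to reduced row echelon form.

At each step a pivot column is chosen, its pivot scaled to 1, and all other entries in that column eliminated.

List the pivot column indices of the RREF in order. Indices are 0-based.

[1] R0 /= 4  ⇒  (1, 3/4)
     R1 -= -1·R0  ⇒  (0, 7/4)
[2] R1 /= 7/4  ⇒  (0, 1)
     R0 -= 3/4·R1  ⇒  (1, 0)

pivot columns: 0, 1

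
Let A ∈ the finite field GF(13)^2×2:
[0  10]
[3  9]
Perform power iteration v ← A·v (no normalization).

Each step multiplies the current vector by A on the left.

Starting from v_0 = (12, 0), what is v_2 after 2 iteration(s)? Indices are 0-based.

v_0 = (12, 0).
v_1 = A·v_0 = (0, 10).
v_2 = A·v_1 = (9, 12).

v_2 = (9, 12)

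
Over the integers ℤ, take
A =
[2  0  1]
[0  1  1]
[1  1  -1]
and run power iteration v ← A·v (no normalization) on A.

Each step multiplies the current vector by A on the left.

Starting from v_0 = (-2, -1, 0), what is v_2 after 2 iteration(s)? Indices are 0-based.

v_2 = (-11, -4, -2)

v_0 = (-2, -1, 0).
v_1 = A·v_0 = (-4, -1, -3).
v_2 = A·v_1 = (-11, -4, -2).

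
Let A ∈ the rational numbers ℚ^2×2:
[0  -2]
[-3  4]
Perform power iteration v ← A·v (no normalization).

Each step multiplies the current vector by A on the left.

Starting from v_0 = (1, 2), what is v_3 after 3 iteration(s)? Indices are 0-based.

v_3 = (-64, 158)

v_0 = (1, 2).
v_1 = A·v_0 = (-4, 5).
v_2 = A·v_1 = (-10, 32).
v_3 = A·v_2 = (-64, 158).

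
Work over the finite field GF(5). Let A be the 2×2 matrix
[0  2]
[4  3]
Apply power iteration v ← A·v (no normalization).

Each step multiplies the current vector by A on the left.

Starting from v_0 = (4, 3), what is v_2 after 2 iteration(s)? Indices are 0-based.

v_2 = (0, 4)

v_0 = (4, 3).
v_1 = A·v_0 = (1, 0).
v_2 = A·v_1 = (0, 4).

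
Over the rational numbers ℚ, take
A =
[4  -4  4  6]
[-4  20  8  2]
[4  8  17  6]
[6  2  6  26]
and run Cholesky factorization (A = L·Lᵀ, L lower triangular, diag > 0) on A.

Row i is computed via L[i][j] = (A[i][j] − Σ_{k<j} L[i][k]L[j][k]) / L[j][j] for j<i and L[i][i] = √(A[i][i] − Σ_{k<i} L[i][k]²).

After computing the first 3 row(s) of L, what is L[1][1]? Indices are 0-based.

Step 1: L[0][0] = √(4) = 2.
  L[1][0] = (-4) / L[0][0] = -2.
Step 2: L[1][1] = √(16) = 4.
  L[2][0] = (4) / L[0][0] = 2.
  L[2][1] = (12) / L[1][1] = 3.
Step 3: L[2][2] = √(4) = 2.

L[1][1] = 4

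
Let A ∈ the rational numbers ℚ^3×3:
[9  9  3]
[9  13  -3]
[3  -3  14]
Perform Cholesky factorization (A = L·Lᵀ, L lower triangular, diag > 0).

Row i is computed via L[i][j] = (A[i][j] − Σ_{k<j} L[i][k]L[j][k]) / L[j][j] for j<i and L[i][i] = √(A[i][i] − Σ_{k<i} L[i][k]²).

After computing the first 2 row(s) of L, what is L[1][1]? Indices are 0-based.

Step 1: L[0][0] = √(9) = 3.
  L[1][0] = (9) / L[0][0] = 3.
Step 2: L[1][1] = √(4) = 2.

L[1][1] = 2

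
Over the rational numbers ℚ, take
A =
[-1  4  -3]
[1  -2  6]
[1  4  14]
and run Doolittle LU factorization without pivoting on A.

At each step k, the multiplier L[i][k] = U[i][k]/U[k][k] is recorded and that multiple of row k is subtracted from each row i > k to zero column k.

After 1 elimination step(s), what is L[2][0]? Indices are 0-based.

[col 0] pivot -1
  R1 -= -1*R0 → (0, 2, 3)  (L[1][0] := -1)
  R2 -= -1*R0 → (0, 8, 11)  (L[2][0] := -1)

L[2][0] = -1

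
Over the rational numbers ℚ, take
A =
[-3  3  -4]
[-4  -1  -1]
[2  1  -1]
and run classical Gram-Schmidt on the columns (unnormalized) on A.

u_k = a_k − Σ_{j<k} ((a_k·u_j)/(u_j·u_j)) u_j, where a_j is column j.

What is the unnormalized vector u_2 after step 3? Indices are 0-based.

u_2 = (16/155, -72/155, -24/31)

Step 1: u_0 = a_0 = (-3, -4, 2).
Step 2: u_1 = a_1 − (-3/29)·u_0 = (78/29, -41/29, 35/29).
Step 3: u_2 = a_2 − (14/29)·u_0 − (-153/155)·u_1 = (16/155, -72/155, -24/31).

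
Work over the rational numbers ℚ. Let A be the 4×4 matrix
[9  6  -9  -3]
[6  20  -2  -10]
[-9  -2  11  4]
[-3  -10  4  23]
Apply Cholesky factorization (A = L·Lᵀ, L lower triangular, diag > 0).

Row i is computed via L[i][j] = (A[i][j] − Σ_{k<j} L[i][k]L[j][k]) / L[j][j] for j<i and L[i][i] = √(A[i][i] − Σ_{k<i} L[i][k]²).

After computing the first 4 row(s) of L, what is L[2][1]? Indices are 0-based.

Step 1: L[0][0] = √(9) = 3.
  L[1][0] = (6) / L[0][0] = 2.
Step 2: L[1][1] = √(16) = 4.
  L[2][0] = (-9) / L[0][0] = -3.
  L[2][1] = (4) / L[1][1] = 1.
Step 3: L[2][2] = √(1) = 1.
  L[3][0] = (-3) / L[0][0] = -1.
  L[3][1] = (-8) / L[1][1] = -2.
  L[3][2] = (3) / L[2][2] = 3.
Step 4: L[3][3] = √(9) = 3.

L[2][1] = 1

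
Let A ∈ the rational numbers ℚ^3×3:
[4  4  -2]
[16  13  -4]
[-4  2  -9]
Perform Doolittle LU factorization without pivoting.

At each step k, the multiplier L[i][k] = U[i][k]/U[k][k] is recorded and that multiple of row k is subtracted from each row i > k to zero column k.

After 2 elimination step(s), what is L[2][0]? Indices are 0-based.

Step 1: pivot at (0,0) is 4.
  row1 ← row1 − (4)·row0  ⇒  L[1][0]=4, U row1=(0, -3, 4)
  row2 ← row2 − (-1)·row0  ⇒  L[2][0]=-1, U row2=(0, 6, -11)
Step 2: pivot at (1,1) is -3.
  row2 ← row2 − (-2)·row1  ⇒  L[2][1]=-2, U row2=(0, 0, -3)

L[2][0] = -1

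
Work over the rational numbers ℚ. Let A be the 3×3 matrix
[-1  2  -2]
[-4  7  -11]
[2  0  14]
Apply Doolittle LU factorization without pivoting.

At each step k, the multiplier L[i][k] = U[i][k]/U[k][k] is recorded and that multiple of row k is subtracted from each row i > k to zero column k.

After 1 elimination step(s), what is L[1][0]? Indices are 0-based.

L[1][0] = 4

Step 1: pivot at (0,0) is -1.
  row1 ← row1 − (4)·row0  ⇒  L[1][0]=4, U row1=(0, -1, -3)
  row2 ← row2 − (-2)·row0  ⇒  L[2][0]=-2, U row2=(0, 4, 10)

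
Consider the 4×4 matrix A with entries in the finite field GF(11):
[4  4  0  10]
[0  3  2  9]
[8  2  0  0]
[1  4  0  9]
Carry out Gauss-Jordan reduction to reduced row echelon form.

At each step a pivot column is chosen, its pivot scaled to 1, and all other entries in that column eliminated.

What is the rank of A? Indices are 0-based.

rank = 4

[1] R0 /= 4  ⇒  (1, 1, 0, 8)
     R2 -= 8·R0  ⇒  (0, 5, 0, 2)
     R3 -= 1·R0  ⇒  (0, 3, 0, 1)
[2] R1 /= 3  ⇒  (0, 1, 8, 3)
     R0 -= 1·R1  ⇒  (1, 0, 3, 5)
     R2 -= 5·R1  ⇒  (0, 0, 4, 9)
     R3 -= 3·R1  ⇒  (0, 0, 9, 3)
[3] R2 /= 4  ⇒  (0, 0, 1, 5)
     R0 -= 3·R2  ⇒  (1, 0, 0, 1)
     R1 -= 8·R2  ⇒  (0, 1, 0, 7)
     R3 -= 9·R2  ⇒  (0, 0, 0, 2)
[4] R3 /= 2  ⇒  (0, 0, 0, 1)
     R0 -= 1·R3  ⇒  (1, 0, 0, 0)
     R1 -= 7·R3  ⇒  (0, 1, 0, 0)
     R2 -= 5·R3  ⇒  (0, 0, 1, 0)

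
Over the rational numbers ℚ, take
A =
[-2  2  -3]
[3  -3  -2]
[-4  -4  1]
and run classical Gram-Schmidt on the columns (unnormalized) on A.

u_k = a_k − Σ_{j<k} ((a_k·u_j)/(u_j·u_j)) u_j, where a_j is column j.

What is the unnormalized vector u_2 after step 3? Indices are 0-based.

u_2 = (-3, -2, 0)

Step 1: u_0 = a_0 = (-2, 3, -4).
Step 2: u_1 = a_1 − (3/29)·u_0 = (64/29, -96/29, -104/29).
Step 3: u_2 = a_2 − (-4/29)·u_0 − (-1/8)·u_1 = (-3, -2, 0).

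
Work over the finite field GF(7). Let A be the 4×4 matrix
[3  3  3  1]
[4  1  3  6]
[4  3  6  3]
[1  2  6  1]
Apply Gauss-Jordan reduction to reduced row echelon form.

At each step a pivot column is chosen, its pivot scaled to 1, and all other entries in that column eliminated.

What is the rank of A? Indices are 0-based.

step 1: normalize row 0 (÷3) = (1, 1, 1, 5)
  row 1: subtract 4×row0 = (0, 4, 6, 0)
  row 2: subtract 4×row0 = (0, 6, 2, 4)
  row 3: subtract 1×row0 = (0, 1, 5, 3)
step 2: normalize row 1 (÷4) = (0, 1, 5, 0)
  row 0: subtract 1×row1 = (1, 0, 3, 5)
  row 2: subtract 6×row1 = (0, 0, 0, 4)
  row 3: subtract 1×row1 = (0, 0, 0, 3)
skip col 2 (zero from row 2)
step 3: normalize row 2 (÷4) = (0, 0, 0, 1)
  row 0: subtract 5×row2 = (1, 0, 3, 0)
  row 3: subtract 3×row2 = (0, 0, 0, 0)

rank = 3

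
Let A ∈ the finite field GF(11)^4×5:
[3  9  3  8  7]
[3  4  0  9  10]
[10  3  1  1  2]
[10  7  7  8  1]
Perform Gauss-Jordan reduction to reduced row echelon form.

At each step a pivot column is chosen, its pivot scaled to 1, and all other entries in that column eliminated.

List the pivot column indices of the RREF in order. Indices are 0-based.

step 1: normalize row 0 (÷3) = (1, 3, 1, 10, 6)
  row 1: subtract 3×row0 = (0, 6, 8, 1, 3)
  row 2: subtract 10×row0 = (0, 6, 2, 0, 8)
  row 3: subtract 10×row0 = (0, 10, 8, 7, 7)
step 2: normalize row 1 (÷6) = (0, 1, 5, 2, 6)
  row 0: subtract 3×row1 = (1, 0, 8, 4, 10)
  row 2: subtract 6×row1 = (0, 0, 5, 10, 5)
  row 3: subtract 10×row1 = (0, 0, 2, 9, 2)
step 3: normalize row 2 (÷5) = (0, 0, 1, 2, 1)
  row 0: subtract 8×row2 = (1, 0, 0, 10, 2)
  row 1: subtract 5×row2 = (0, 1, 0, 3, 1)
  row 3: subtract 2×row2 = (0, 0, 0, 5, 0)
step 4: normalize row 3 (÷5) = (0, 0, 0, 1, 0)
  row 0: subtract 10×row3 = (1, 0, 0, 0, 2)
  row 1: subtract 3×row3 = (0, 1, 0, 0, 1)
  row 2: subtract 2×row3 = (0, 0, 1, 0, 1)

pivot columns: 0, 1, 2, 3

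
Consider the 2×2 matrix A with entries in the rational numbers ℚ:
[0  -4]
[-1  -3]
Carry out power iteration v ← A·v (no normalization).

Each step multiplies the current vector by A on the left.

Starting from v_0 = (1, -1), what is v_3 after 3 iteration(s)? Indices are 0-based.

v_3 = (40, 38)

v_0 = (1, -1).
v_1 = A·v_0 = (4, 2).
v_2 = A·v_1 = (-8, -10).
v_3 = A·v_2 = (40, 38).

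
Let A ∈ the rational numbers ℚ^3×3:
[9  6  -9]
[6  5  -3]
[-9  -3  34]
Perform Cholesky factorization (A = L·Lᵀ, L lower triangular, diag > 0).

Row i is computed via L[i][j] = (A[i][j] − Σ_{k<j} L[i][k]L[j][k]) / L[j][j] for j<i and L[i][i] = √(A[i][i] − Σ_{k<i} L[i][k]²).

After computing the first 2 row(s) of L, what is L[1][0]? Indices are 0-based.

L[1][0] = 2

Step 1: L[0][0] = √(9) = 3.
  L[1][0] = (6) / L[0][0] = 2.
Step 2: L[1][1] = √(1) = 1.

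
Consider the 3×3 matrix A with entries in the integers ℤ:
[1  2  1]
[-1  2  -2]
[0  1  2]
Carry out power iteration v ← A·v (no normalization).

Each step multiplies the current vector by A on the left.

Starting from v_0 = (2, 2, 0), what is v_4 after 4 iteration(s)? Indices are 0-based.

v_0 = (2, 2, 0).
v_1 = A·v_0 = (6, 2, 2).
v_2 = A·v_1 = (12, -6, 6).
v_3 = A·v_2 = (6, -36, 6).
v_4 = A·v_3 = (-60, -90, -24).

v_4 = (-60, -90, -24)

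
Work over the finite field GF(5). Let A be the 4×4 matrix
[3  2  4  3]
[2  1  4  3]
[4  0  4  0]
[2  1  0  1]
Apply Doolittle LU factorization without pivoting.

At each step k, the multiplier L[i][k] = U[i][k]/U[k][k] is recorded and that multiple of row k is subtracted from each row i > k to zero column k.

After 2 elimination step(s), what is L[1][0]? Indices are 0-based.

L[1][0] = 4

Step 1: pivot at (0,0) is 3.
  row1 ← row1 − (4)·row0  ⇒  L[1][0]=4, U row1=(0, 3, 3, 1)
  row2 ← row2 − (3)·row0  ⇒  L[2][0]=3, U row2=(0, 4, 2, 1)
  row3 ← row3 − (4)·row0  ⇒  L[3][0]=4, U row3=(0, 3, 4, 4)
Step 2: pivot at (1,1) is 3.
  row2 ← row2 − (3)·row1  ⇒  L[2][1]=3, U row2=(0, 0, 3, 3)
  row3 ← row3 − (1)·row1  ⇒  L[3][1]=1, U row3=(0, 0, 1, 3)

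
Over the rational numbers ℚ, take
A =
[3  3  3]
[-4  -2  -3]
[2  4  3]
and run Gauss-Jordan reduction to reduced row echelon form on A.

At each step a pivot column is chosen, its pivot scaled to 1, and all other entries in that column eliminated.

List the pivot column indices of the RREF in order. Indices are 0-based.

pivot(0,0)=3: scale R0 → (1, 1, 1)
  clear (1,0): R1 −= (-4)R0 → (0, 2, 1)
  clear (2,0): R2 −= (2)R0 → (0, 2, 1)
pivot(1,1)=2: scale R1 → (0, 1, 1/2)
  clear (0,1): R0 −= (1)R1 → (1, 0, 1/2)
  clear (2,1): R2 −= (2)R1 → (0, 0, 0)
col 2: no nonzero at/below row 2; advance.

pivot columns: 0, 1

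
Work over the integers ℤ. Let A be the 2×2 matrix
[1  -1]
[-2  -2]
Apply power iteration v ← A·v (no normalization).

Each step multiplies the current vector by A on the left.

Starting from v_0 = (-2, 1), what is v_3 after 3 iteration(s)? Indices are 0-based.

v_0 = (-2, 1).
v_1 = A·v_0 = (-3, 2).
v_2 = A·v_1 = (-5, 2).
v_3 = A·v_2 = (-7, 6).

v_3 = (-7, 6)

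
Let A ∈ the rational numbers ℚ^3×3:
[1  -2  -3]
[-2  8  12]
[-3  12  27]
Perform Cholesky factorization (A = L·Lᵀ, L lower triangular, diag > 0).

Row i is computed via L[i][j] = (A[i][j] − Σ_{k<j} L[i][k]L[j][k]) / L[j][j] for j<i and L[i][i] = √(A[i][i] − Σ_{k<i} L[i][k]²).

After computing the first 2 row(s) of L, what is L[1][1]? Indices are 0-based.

Step 1: L[0][0] = √(1) = 1.
  L[1][0] = (-2) / L[0][0] = -2.
Step 2: L[1][1] = √(4) = 2.

L[1][1] = 2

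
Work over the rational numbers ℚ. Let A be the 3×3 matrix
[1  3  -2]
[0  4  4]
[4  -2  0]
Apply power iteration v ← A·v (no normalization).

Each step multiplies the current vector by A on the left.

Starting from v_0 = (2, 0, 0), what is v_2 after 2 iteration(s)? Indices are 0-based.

v_0 = (2, 0, 0).
v_1 = A·v_0 = (2, 0, 8).
v_2 = A·v_1 = (-14, 32, 8).

v_2 = (-14, 32, 8)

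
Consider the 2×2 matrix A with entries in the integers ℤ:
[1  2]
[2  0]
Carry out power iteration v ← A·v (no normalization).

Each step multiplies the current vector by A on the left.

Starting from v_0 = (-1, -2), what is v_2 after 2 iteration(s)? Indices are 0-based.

v_0 = (-1, -2).
v_1 = A·v_0 = (-5, -2).
v_2 = A·v_1 = (-9, -10).

v_2 = (-9, -10)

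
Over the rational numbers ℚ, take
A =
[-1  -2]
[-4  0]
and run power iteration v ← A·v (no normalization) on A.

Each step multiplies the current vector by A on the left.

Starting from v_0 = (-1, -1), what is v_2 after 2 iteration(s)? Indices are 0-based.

v_2 = (-11, -12)

v_0 = (-1, -1).
v_1 = A·v_0 = (3, 4).
v_2 = A·v_1 = (-11, -12).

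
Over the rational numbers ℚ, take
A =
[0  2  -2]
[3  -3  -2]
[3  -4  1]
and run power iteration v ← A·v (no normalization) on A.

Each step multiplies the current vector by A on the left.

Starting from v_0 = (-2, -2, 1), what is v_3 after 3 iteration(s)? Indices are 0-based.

v_3 = (-22, 38, 35)

v_0 = (-2, -2, 1).
v_1 = A·v_0 = (-6, -2, 3).
v_2 = A·v_1 = (-10, -18, -7).
v_3 = A·v_2 = (-22, 38, 35).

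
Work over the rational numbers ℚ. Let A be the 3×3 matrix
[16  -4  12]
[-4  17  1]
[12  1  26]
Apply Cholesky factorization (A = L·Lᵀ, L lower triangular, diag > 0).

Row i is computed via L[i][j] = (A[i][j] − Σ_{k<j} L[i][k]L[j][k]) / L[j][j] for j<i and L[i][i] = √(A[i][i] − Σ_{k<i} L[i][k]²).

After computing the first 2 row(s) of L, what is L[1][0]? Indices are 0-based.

L[1][0] = -1

Step 1: L[0][0] = √(16) = 4.
  L[1][0] = (-4) / L[0][0] = -1.
Step 2: L[1][1] = √(16) = 4.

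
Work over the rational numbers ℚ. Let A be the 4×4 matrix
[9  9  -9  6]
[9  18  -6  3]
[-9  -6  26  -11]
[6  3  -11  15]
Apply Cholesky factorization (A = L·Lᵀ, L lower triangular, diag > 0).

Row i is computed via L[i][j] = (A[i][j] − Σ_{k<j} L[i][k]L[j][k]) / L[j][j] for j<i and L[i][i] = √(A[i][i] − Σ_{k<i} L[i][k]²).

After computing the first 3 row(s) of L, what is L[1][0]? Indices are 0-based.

L[1][0] = 3

Step 1: L[0][0] = √(9) = 3.
  L[1][0] = (9) / L[0][0] = 3.
Step 2: L[1][1] = √(9) = 3.
  L[2][0] = (-9) / L[0][0] = -3.
  L[2][1] = (3) / L[1][1] = 1.
Step 3: L[2][2] = √(16) = 4.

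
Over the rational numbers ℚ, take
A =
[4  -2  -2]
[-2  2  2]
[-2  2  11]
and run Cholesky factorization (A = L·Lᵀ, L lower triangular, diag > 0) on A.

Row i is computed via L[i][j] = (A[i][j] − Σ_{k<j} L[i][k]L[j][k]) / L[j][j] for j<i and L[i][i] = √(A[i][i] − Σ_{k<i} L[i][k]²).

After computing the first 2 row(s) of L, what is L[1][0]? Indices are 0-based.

Step 1: L[0][0] = √(4) = 2.
  L[1][0] = (-2) / L[0][0] = -1.
Step 2: L[1][1] = √(1) = 1.

L[1][0] = -1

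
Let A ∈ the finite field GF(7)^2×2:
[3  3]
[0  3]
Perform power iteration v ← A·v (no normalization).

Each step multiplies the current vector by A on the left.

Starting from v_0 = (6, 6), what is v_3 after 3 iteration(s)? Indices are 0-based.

v_3 = (4, 1)

v_0 = (6, 6).
v_1 = A·v_0 = (1, 4).
v_2 = A·v_1 = (1, 5).
v_3 = A·v_2 = (4, 1).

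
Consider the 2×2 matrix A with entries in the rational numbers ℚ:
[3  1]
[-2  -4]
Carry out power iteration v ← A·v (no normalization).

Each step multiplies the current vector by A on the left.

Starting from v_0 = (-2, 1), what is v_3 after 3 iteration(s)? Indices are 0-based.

v_0 = (-2, 1).
v_1 = A·v_0 = (-5, 0).
v_2 = A·v_1 = (-15, 10).
v_3 = A·v_2 = (-35, -10).

v_3 = (-35, -10)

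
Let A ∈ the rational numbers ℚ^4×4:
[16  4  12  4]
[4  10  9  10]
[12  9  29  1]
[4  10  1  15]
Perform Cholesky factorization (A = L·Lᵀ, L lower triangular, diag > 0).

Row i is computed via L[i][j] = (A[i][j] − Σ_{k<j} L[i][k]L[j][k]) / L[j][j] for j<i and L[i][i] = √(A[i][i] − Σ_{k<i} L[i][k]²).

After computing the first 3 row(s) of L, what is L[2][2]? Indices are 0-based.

Step 1: L[0][0] = √(16) = 4.
  L[1][0] = (4) / L[0][0] = 1.
Step 2: L[1][1] = √(9) = 3.
  L[2][0] = (12) / L[0][0] = 3.
  L[2][1] = (6) / L[1][1] = 2.
Step 3: L[2][2] = √(16) = 4.

L[2][2] = 4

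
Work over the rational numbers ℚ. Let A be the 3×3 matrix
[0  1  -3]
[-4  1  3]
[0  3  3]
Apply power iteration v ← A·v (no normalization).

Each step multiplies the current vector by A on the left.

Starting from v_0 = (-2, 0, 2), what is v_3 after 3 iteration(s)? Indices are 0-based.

v_0 = (-2, 0, 2).
v_1 = A·v_0 = (-6, 14, 6).
v_2 = A·v_1 = (-4, 56, 60).
v_3 = A·v_2 = (-124, 252, 348).

v_3 = (-124, 252, 348)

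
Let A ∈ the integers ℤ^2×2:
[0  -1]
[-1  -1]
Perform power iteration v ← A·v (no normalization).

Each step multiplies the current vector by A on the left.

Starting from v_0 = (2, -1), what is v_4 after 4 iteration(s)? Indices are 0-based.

v_4 = (1, 1)

v_0 = (2, -1).
v_1 = A·v_0 = (1, -1).
v_2 = A·v_1 = (1, 0).
v_3 = A·v_2 = (0, -1).
v_4 = A·v_3 = (1, 1).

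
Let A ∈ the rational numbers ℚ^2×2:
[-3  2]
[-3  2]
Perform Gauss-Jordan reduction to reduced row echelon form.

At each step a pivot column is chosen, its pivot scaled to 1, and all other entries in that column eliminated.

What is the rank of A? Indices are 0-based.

rank = 1

[1] R0 /= -3  ⇒  (1, -2/3)
     R1 -= -3·R0  ⇒  (0, 0)
column 1 empty below row 1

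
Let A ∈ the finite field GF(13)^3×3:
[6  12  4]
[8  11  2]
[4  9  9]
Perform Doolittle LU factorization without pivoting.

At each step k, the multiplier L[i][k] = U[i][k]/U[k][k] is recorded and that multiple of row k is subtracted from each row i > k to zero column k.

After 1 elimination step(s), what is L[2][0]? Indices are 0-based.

[col 0] pivot 6
  R1 -= 10*R0 → (0, 8, 1)  (L[1][0] := 10)
  R2 -= 5*R0 → (0, 1, 2)  (L[2][0] := 5)

L[2][0] = 5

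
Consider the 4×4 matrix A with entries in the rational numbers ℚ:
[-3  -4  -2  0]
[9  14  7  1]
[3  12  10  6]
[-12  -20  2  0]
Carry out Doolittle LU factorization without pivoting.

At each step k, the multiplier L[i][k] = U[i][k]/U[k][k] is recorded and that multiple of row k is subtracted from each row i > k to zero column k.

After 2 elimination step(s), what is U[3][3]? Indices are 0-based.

U[3][3] = 2

Step 1: pivot at (0,0) is -3.
  row1 ← row1 − (-3)·row0  ⇒  L[1][0]=-3, U row1=(0, 2, 1, 1)
  row2 ← row2 − (-1)·row0  ⇒  L[2][0]=-1, U row2=(0, 8, 8, 6)
  row3 ← row3 − (4)·row0  ⇒  L[3][0]=4, U row3=(0, -4, 10, 0)
Step 2: pivot at (1,1) is 2.
  row2 ← row2 − (4)·row1  ⇒  L[2][1]=4, U row2=(0, 0, 4, 2)
  row3 ← row3 − (-2)·row1  ⇒  L[3][1]=-2, U row3=(0, 0, 12, 2)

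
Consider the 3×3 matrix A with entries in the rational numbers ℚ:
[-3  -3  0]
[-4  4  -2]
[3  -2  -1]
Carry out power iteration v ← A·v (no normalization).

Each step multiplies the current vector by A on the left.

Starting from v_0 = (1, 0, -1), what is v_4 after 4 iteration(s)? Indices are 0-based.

v_4 = (273, -224, -45)

v_0 = (1, 0, -1).
v_1 = A·v_0 = (-3, -2, 4).
v_2 = A·v_1 = (15, -4, -9).
v_3 = A·v_2 = (-33, -58, 62).
v_4 = A·v_3 = (273, -224, -45).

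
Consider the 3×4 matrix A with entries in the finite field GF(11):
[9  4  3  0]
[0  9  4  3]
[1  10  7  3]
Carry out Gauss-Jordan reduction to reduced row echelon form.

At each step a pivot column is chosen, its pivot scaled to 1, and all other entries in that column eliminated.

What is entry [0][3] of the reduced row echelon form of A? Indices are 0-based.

M[0][3] = 8

pivot(0,0)=9: scale R0 → (1, 9, 4, 0)
  clear (2,0): R2 −= (1)R0 → (0, 1, 3, 3)
pivot(1,1)=9: scale R1 → (0, 1, 9, 4)
  clear (0,1): R0 −= (9)R1 → (1, 0, 0, 8)
  clear (2,1): R2 −= (1)R1 → (0, 0, 5, 10)
pivot(2,2)=5: scale R2 → (0, 0, 1, 2)
  clear (1,2): R1 −= (9)R2 → (0, 1, 0, 8)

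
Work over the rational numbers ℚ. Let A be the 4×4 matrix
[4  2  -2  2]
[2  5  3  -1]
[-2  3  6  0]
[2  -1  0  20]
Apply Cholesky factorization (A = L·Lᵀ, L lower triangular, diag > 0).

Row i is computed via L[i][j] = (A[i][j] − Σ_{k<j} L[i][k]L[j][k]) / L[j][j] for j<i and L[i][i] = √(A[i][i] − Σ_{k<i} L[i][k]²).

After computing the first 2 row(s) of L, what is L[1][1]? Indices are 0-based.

L[1][1] = 2

Step 1: L[0][0] = √(4) = 2.
  L[1][0] = (2) / L[0][0] = 1.
Step 2: L[1][1] = √(4) = 2.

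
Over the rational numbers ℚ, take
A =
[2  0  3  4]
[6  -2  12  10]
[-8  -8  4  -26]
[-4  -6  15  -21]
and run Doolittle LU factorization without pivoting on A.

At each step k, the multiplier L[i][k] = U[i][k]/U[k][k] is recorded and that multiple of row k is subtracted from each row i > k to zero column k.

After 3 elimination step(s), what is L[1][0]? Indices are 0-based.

k=0: U[0][0]=2
  eliminate (1,0): mult=3, new row 1: (0, -2, 3, -2); set L[1][0]=3
  eliminate (2,0): mult=-4, new row 2: (0, -8, 16, -10); set L[2][0]=-4
  eliminate (3,0): mult=-2, new row 3: (0, -6, 21, -13); set L[3][0]=-2
k=1: U[1][1]=-2
  eliminate (2,1): mult=4, new row 2: (0, 0, 4, -2); set L[2][1]=4
  eliminate (3,1): mult=3, new row 3: (0, 0, 12, -7); set L[3][1]=3
k=2: U[2][2]=4
  eliminate (3,2): mult=3, new row 3: (0, 0, 0, -1); set L[3][2]=3

L[1][0] = 3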